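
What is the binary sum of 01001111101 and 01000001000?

Add column by column from the right: bit + bit + carry-in; write the sum mod 2, carry 1 when the sum is 2 or 3.
carry:  10011110000
        01001111101
+       01000001000
-------------------
       010010000101
(the carry out of the leftmost column, 0, becomes the leading bit)
Decimal check:
  01001111101 = 512 + 64 + 32 + 16 + 8 + 4 + 1 = 637
  01000001000 = 512 + 8 = 520
  637 + 520 = 1157, and 010010000101 = 1024 + 128 + 4 + 1 = 1157 ✓



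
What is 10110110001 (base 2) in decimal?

Sum of powers of 2 for each 1-bit:
2^0 + 2^4 + 2^5 + 2^7 + 2^8 + 2^10
= 1 + 16 + 32 + 128 + 256 + 1024
= 1457



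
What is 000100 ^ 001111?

XOR: 1 when bits differ
  000100
^ 001111
--------
  001011
Decimal: 4 ^ 15 = 11



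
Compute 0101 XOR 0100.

XOR: 1 when bits differ
  0101
^ 0100
------
  0001
Decimal: 5 ^ 4 = 1



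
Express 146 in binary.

Using repeated division by 2:
146 ÷ 2 = 73 remainder 0
73 ÷ 2 = 36 remainder 1
36 ÷ 2 = 18 remainder 0
18 ÷ 2 = 9 remainder 0
9 ÷ 2 = 4 remainder 1
4 ÷ 2 = 2 remainder 0
2 ÷ 2 = 1 remainder 0
1 ÷ 2 = 0 remainder 1
Reading remainders bottom to top: 10010010



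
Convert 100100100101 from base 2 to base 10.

Sum of powers of 2 for each 1-bit:
2^0 + 2^2 + 2^5 + 2^8 + 2^11
= 1 + 4 + 32 + 256 + 2048
= 2341



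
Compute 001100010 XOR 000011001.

XOR: 1 when bits differ
  001100010
^ 000011001
-----------
  001111011
Decimal: 98 ^ 25 = 123



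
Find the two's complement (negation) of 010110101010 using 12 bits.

Original: 010110101010
Step 1 - Invert all bits: 101001010101
Step 2 - Add 1: 101001010110
Verification: 010110101010 + 101001010110 = 1000000000000; discarding the end carry (carry out of the top bit) leaves the 12-bit value 000000000000, as required for x + (-x)



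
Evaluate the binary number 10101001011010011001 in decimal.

Sum of powers of 2 for each 1-bit:
2^0 + 2^3 + 2^4 + 2^7 + 2^9 + 2^10 + 2^12 + 2^15 + 2^17 + 2^19
= 1 + 8 + 16 + 128 + 512 + 1024 + 4096 + 32768 + 131072 + 524288
= 693913



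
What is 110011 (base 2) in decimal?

Sum of powers of 2 for each 1-bit:
2^0 + 2^1 + 2^4 + 2^5
= 1 + 2 + 16 + 32
= 51



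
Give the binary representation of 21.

Using repeated division by 2:
21 ÷ 2 = 10 remainder 1
10 ÷ 2 = 5 remainder 0
5 ÷ 2 = 2 remainder 1
2 ÷ 2 = 1 remainder 0
1 ÷ 2 = 0 remainder 1
Reading remainders bottom to top: 10101



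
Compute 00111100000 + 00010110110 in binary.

Add column by column from the right: bit + bit + carry-in; write the sum mod 2, carry 1 when the sum is 2 or 3.
carry:  01111000000
        00111100000
+       00010110110
-------------------
       001010010110
(the carry out of the leftmost column, 0, becomes the leading bit)
Decimal check:
  00111100000 = 256 + 128 + 64 + 32 = 480
  00010110110 = 128 + 32 + 16 + 4 + 2 = 182
  480 + 182 = 662, and 001010010110 = 512 + 128 + 16 + 4 + 2 = 662 ✓



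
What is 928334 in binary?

Using repeated division by 2:
928334 ÷ 2 = 464167 remainder 0
464167 ÷ 2 = 232083 remainder 1
232083 ÷ 2 = 116041 remainder 1
116041 ÷ 2 = 58020 remainder 1
58020 ÷ 2 = 29010 remainder 0
29010 ÷ 2 = 14505 remainder 0
14505 ÷ 2 = 7252 remainder 1
7252 ÷ 2 = 3626 remainder 0
3626 ÷ 2 = 1813 remainder 0
1813 ÷ 2 = 906 remainder 1
906 ÷ 2 = 453 remainder 0
453 ÷ 2 = 226 remainder 1
226 ÷ 2 = 113 remainder 0
113 ÷ 2 = 56 remainder 1
56 ÷ 2 = 28 remainder 0
28 ÷ 2 = 14 remainder 0
14 ÷ 2 = 7 remainder 0
7 ÷ 2 = 3 remainder 1
3 ÷ 2 = 1 remainder 1
1 ÷ 2 = 0 remainder 1
Reading remainders bottom to top: 11100010101001001110



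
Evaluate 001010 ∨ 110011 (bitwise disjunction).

OR: 1 when either bit is 1
  001010
| 110011
--------
  111011
Decimal: 10 | 51 = 59



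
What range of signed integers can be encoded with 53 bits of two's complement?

For 53-bit two's complement:
Minimum: -2^52 = -4503599627370496
Maximum: 2^52 - 1 = 4503599627370495



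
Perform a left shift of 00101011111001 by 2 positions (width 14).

Original: 00101011111001 (decimal 2809)
Shift left by 2 positions
Append 2 zeros on the right
Result: 10101111100100 (decimal 11236)
Equivalent: 2809 << 2 = 2809 × 2^2 = 11236



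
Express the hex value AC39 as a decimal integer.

Expand by place value (powers of 16):
Digit values: A = 10, C = 12
AC39 = 10 × 16^3 + 12 × 16^2 + 3 × 16^1 + 9 × 16^0
= 10 × 4096 + 12 × 256 + 3 × 16 + 9 × 1
= 40960 + 3072 + 48 + 9
= 44089



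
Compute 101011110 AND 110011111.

AND: 1 only when both bits are 1
  101011110
& 110011111
-----------
  100011110
Decimal: 350 & 415 = 286



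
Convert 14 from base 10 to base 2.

Using repeated division by 2:
14 ÷ 2 = 7 remainder 0
7 ÷ 2 = 3 remainder 1
3 ÷ 2 = 1 remainder 1
1 ÷ 2 = 0 remainder 1
Reading remainders bottom to top: 1110



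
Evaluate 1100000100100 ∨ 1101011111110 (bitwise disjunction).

OR: 1 when either bit is 1
  1100000100100
| 1101011111110
---------------
  1101011111110
Decimal: 6180 | 6910 = 6910



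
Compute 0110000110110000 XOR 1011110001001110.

XOR: 1 when bits differ
  0110000110110000
^ 1011110001001110
------------------
  1101110111111110
Decimal: 25008 ^ 48206 = 56830



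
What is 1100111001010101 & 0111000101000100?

AND: 1 only when both bits are 1
  1100111001010101
& 0111000101000100
------------------
  0100000001000100
Decimal: 52821 & 28996 = 16452



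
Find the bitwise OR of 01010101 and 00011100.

OR: 1 when either bit is 1
  01010101
| 00011100
----------
  01011101
Decimal: 85 | 28 = 93



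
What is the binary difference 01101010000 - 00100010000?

Method 1 - Direct subtraction (column by column from the right: bit − bit − borrow-in; if negative, add 2 and borrow 1 from the next column):
borrow: 00000000000
        01101010000
-       00100010000
-------------------
        01001000000

Method 2 - Add two's complement:
Two's complement of 00100010000: invert → 11011101111, add 1 → 11011110000
  01101010000
+ 11011110000
-------------
 101001000000  (end carry out of the top bit = 1)
Discarding the end carry: 01001000000
Decimal check:
  01101010000 = 512 + 256 + 64 + 16 = 848
  00100010000 = 256 + 16 = 272
  848 - 272 = 576, and 01001000000 = 512 + 64 = 576 ✓



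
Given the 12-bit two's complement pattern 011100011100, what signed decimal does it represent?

Binary: 011100011100
Sign bit: 0 (non-negative)
Read directly as an unsigned value:
011100011100 = 1024 + 512 + 256 + 16 + 8 + 4 = 1820
Value: 1820



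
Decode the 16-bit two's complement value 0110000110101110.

Binary: 0110000110101110
Sign bit: 0 (non-negative)
Read directly as an unsigned value:
0110000110101110 = 16384 + 8192 + 256 + 128 + 32 + 8 + 4 + 2 = 25006
Value: 25006



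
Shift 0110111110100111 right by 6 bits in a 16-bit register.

Original: 0110111110100111 (decimal 28583)
Shift right by 6 positions
Drop the 6 low bits; fill with zeros on the left
Result: 0000000110111110 (decimal 446)
Equivalent: 28583 >> 6 = 28583 ÷ 2^6 = 446



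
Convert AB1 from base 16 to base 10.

Expand by place value (powers of 16):
Digit values: A = 10, B = 11
AB1 = 10 × 16^2 + 11 × 16^1 + 1 × 16^0
= 10 × 256 + 11 × 16 + 1 × 1
= 2560 + 176 + 1
= 2737



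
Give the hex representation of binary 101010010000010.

Group into 4-bit nibbles from right:
  0101 = 5
  0100 = 4
  1000 = 8
  0010 = 2
Result: 5482



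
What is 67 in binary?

Using repeated division by 2:
67 ÷ 2 = 33 remainder 1
33 ÷ 2 = 16 remainder 1
16 ÷ 2 = 8 remainder 0
8 ÷ 2 = 4 remainder 0
4 ÷ 2 = 2 remainder 0
2 ÷ 2 = 1 remainder 0
1 ÷ 2 = 0 remainder 1
Reading remainders bottom to top: 1000011



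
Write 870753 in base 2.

Using repeated division by 2:
870753 ÷ 2 = 435376 remainder 1
435376 ÷ 2 = 217688 remainder 0
217688 ÷ 2 = 108844 remainder 0
108844 ÷ 2 = 54422 remainder 0
54422 ÷ 2 = 27211 remainder 0
27211 ÷ 2 = 13605 remainder 1
13605 ÷ 2 = 6802 remainder 1
6802 ÷ 2 = 3401 remainder 0
3401 ÷ 2 = 1700 remainder 1
1700 ÷ 2 = 850 remainder 0
850 ÷ 2 = 425 remainder 0
425 ÷ 2 = 212 remainder 1
212 ÷ 2 = 106 remainder 0
106 ÷ 2 = 53 remainder 0
53 ÷ 2 = 26 remainder 1
26 ÷ 2 = 13 remainder 0
13 ÷ 2 = 6 remainder 1
6 ÷ 2 = 3 remainder 0
3 ÷ 2 = 1 remainder 1
1 ÷ 2 = 0 remainder 1
Reading remainders bottom to top: 11010100100101100001



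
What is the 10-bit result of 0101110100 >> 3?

Original: 0101110100 (decimal 372)
Shift right by 3 positions
Drop the 3 low bits; fill with zeros on the left
Result: 0000101110 (decimal 46)
Equivalent: 372 >> 3 = 372 ÷ 2^3 = 46



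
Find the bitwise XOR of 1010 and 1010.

XOR: 1 when bits differ
  1010
^ 1010
------
  0000
Decimal: 10 ^ 10 = 0



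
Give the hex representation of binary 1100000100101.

Group into 4-bit nibbles from right:
  0001 = 1
  1000 = 8
  0010 = 2
  0101 = 5
Result: 1825



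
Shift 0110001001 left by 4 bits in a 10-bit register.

Original: 0110001001 (decimal 393)
Shift left by 4 positions
Append 4 zeros on the right and drop the 4 high bits that overflow the 10-bit width
Result: 0010010000 (decimal 144)
Equivalent: 393 << 4 = 393 × 2^4 = 6288, truncated to 10 bits = 144



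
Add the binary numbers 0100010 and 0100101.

Add column by column from the right: bit + bit + carry-in; write the sum mod 2, carry 1 when the sum is 2 or 3.
carry:  1000000
        0100010
+       0100101
---------------
       01000111
(the carry out of the leftmost column, 0, becomes the leading bit)
Decimal check:
  0100010 = 32 + 2 = 34
  0100101 = 32 + 4 + 1 = 37
  34 + 37 = 71, and 01000111 = 64 + 4 + 2 + 1 = 71 ✓



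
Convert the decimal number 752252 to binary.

Using repeated division by 2:
752252 ÷ 2 = 376126 remainder 0
376126 ÷ 2 = 188063 remainder 0
188063 ÷ 2 = 94031 remainder 1
94031 ÷ 2 = 47015 remainder 1
47015 ÷ 2 = 23507 remainder 1
23507 ÷ 2 = 11753 remainder 1
11753 ÷ 2 = 5876 remainder 1
5876 ÷ 2 = 2938 remainder 0
2938 ÷ 2 = 1469 remainder 0
1469 ÷ 2 = 734 remainder 1
734 ÷ 2 = 367 remainder 0
367 ÷ 2 = 183 remainder 1
183 ÷ 2 = 91 remainder 1
91 ÷ 2 = 45 remainder 1
45 ÷ 2 = 22 remainder 1
22 ÷ 2 = 11 remainder 0
11 ÷ 2 = 5 remainder 1
5 ÷ 2 = 2 remainder 1
2 ÷ 2 = 1 remainder 0
1 ÷ 2 = 0 remainder 1
Reading remainders bottom to top: 10110111101001111100



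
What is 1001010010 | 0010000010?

OR: 1 when either bit is 1
  1001010010
| 0010000010
------------
  1011010010
Decimal: 594 | 130 = 722



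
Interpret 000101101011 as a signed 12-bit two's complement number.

Binary: 000101101011
Sign bit: 0 (non-negative)
Read directly as an unsigned value:
000101101011 = 256 + 64 + 32 + 8 + 2 + 1 = 363
Value: 363



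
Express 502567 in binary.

Using repeated division by 2:
502567 ÷ 2 = 251283 remainder 1
251283 ÷ 2 = 125641 remainder 1
125641 ÷ 2 = 62820 remainder 1
62820 ÷ 2 = 31410 remainder 0
31410 ÷ 2 = 15705 remainder 0
15705 ÷ 2 = 7852 remainder 1
7852 ÷ 2 = 3926 remainder 0
3926 ÷ 2 = 1963 remainder 0
1963 ÷ 2 = 981 remainder 1
981 ÷ 2 = 490 remainder 1
490 ÷ 2 = 245 remainder 0
245 ÷ 2 = 122 remainder 1
122 ÷ 2 = 61 remainder 0
61 ÷ 2 = 30 remainder 1
30 ÷ 2 = 15 remainder 0
15 ÷ 2 = 7 remainder 1
7 ÷ 2 = 3 remainder 1
3 ÷ 2 = 1 remainder 1
1 ÷ 2 = 0 remainder 1
Reading remainders bottom to top: 1111010101100100111



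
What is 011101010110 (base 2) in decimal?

Sum of powers of 2 for each 1-bit:
2^1 + 2^2 + 2^4 + 2^6 + 2^8 + 2^9 + 2^10
= 2 + 4 + 16 + 64 + 256 + 512 + 1024
= 1878



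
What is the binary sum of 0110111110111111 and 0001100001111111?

Add column by column from the right: bit + bit + carry-in; write the sum mod 2, carry 1 when the sum is 2 or 3.
carry:  1111111111111110
        0110111110111111
+       0001100001111111
------------------------
       01000100000111110
(the carry out of the leftmost column, 0, becomes the leading bit)
Decimal check:
  0110111110111111 = 16384 + 8192 + 2048 + 1024 + 512 + 256 + 128 + 32 + 16 + 8 + 4 + 2 + 1 = 28607
  0001100001111111 = 4096 + 2048 + 64 + 32 + 16 + 8 + 4 + 2 + 1 = 6271
  28607 + 6271 = 34878, and 01000100000111110 = 32768 + 2048 + 32 + 16 + 8 + 4 + 2 = 34878 ✓



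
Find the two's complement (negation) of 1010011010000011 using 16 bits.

Original (sign bit 1, negative): 1010011010000011
Step 1 - Invert all bits: 0101100101111100
Step 2 - Add 1: 0101100101111101
Verification: 1010011010000011 + 0101100101111101 = 10000000000000000; discarding the end carry (carry out of the top bit) leaves the 16-bit value 0000000000000000, as required for x + (-x)



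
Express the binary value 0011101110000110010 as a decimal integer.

Sum of powers of 2 for each 1-bit:
2^1 + 2^4 + 2^5 + 2^10 + 2^11 + 2^12 + 2^14 + 2^15 + 2^16
= 2 + 16 + 32 + 1024 + 2048 + 4096 + 16384 + 32768 + 65536
= 121906



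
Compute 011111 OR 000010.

OR: 1 when either bit is 1
  011111
| 000010
--------
  011111
Decimal: 31 | 2 = 31



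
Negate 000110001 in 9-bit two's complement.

Original: 000110001
Step 1 - Invert all bits: 111001110
Step 2 - Add 1: 111001111
Verification: 000110001 + 111001111 = 1000000000; discarding the end carry (carry out of the top bit) leaves the 9-bit value 000000000, as required for x + (-x)



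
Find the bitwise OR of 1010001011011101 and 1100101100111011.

OR: 1 when either bit is 1
  1010001011011101
| 1100101100111011
------------------
  1110101111111111
Decimal: 41693 | 52027 = 60415



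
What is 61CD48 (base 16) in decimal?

Expand by place value (powers of 16):
Digit values: C = 12, D = 13
61CD48 = 6 × 16^5 + 1 × 16^4 + 12 × 16^3 + 13 × 16^2 + 4 × 16^1 + 8 × 16^0
= 6 × 1048576 + 1 × 65536 + 12 × 4096 + 13 × 256 + 4 × 16 + 8 × 1
= 6291456 + 65536 + 49152 + 3328 + 64 + 8
= 6409544



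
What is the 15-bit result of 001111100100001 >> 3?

Original: 001111100100001 (decimal 7969)
Shift right by 3 positions
Drop the 3 low bits; fill with zeros on the left
Result: 000001111100100 (decimal 996)
Equivalent: 7969 >> 3 = 7969 ÷ 2^3 = 996



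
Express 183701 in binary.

Using repeated division by 2:
183701 ÷ 2 = 91850 remainder 1
91850 ÷ 2 = 45925 remainder 0
45925 ÷ 2 = 22962 remainder 1
22962 ÷ 2 = 11481 remainder 0
11481 ÷ 2 = 5740 remainder 1
5740 ÷ 2 = 2870 remainder 0
2870 ÷ 2 = 1435 remainder 0
1435 ÷ 2 = 717 remainder 1
717 ÷ 2 = 358 remainder 1
358 ÷ 2 = 179 remainder 0
179 ÷ 2 = 89 remainder 1
89 ÷ 2 = 44 remainder 1
44 ÷ 2 = 22 remainder 0
22 ÷ 2 = 11 remainder 0
11 ÷ 2 = 5 remainder 1
5 ÷ 2 = 2 remainder 1
2 ÷ 2 = 1 remainder 0
1 ÷ 2 = 0 remainder 1
Reading remainders bottom to top: 101100110110010101



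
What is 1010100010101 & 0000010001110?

AND: 1 only when both bits are 1
  1010100010101
& 0000010001110
---------------
  0000000000100
Decimal: 5397 & 142 = 4



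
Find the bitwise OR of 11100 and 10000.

OR: 1 when either bit is 1
  11100
| 10000
-------
  11100
Decimal: 28 | 16 = 28



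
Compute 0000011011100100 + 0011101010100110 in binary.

Add column by column from the right: bit + bit + carry-in; write the sum mod 2, carry 1 when the sum is 2 or 3.
carry:  0111110111001000
        0000011011100100
+       0011101010100110
------------------------
       00100000110001010
(the carry out of the leftmost column, 0, becomes the leading bit)
Decimal check:
  0000011011100100 = 1024 + 512 + 128 + 64 + 32 + 4 = 1764
  0011101010100110 = 8192 + 4096 + 2048 + 512 + 128 + 32 + 4 + 2 = 15014
  1764 + 15014 = 16778, and 00100000110001010 = 16384 + 256 + 128 + 8 + 2 = 16778 ✓



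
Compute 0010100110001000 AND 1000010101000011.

AND: 1 only when both bits are 1
  0010100110001000
& 1000010101000011
------------------
  0000000100000000
Decimal: 10632 & 34115 = 256



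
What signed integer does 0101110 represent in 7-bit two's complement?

Binary: 0101110
Sign bit: 0 (non-negative)
Read directly as an unsigned value:
0101110 = 32 + 8 + 4 + 2 = 46
Value: 46



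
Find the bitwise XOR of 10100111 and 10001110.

XOR: 1 when bits differ
  10100111
^ 10001110
----------
  00101001
Decimal: 167 ^ 142 = 41



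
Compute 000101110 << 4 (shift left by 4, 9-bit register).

Original: 000101110 (decimal 46)
Shift left by 4 positions
Append 4 zeros on the right and drop the 4 high bits that overflow the 9-bit width
Result: 011100000 (decimal 224)
Equivalent: 46 << 4 = 46 × 2^4 = 736, truncated to 9 bits = 224



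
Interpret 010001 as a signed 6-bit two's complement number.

Binary: 010001
Sign bit: 0 (non-negative)
Read directly as an unsigned value:
010001 = 16 + 1 = 17
Value: 17



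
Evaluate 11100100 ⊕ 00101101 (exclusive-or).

XOR: 1 when bits differ
  11100100
^ 00101101
----------
  11001001
Decimal: 228 ^ 45 = 201



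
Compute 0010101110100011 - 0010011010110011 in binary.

Method 1 - Direct subtraction (column by column from the right: bit − bit − borrow-in; if negative, add 2 and borrow 1 from the next column):
borrow: 0000100111100000
        0010101110100011
-       0010011010110011
------------------------
        0000010011110000

Method 2 - Add two's complement:
Two's complement of 0010011010110011: invert → 1101100101001100, add 1 → 1101100101001101
  0010101110100011
+ 1101100101001101
------------------
 10000010011110000  (end carry out of the top bit = 1)
Discarding the end carry: 0000010011110000
Decimal check:
  0010101110100011 = 8192 + 2048 + 512 + 256 + 128 + 32 + 2 + 1 = 11171
  0010011010110011 = 8192 + 1024 + 512 + 128 + 32 + 16 + 2 + 1 = 9907
  11171 - 9907 = 1264, and 0000010011110000 = 1024 + 128 + 64 + 32 + 16 = 1264 ✓



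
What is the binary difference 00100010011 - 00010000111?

Method 1 - Direct subtraction (column by column from the right: bit − bit − borrow-in; if negative, add 2 and borrow 1 from the next column):
borrow: 00100011000
        00100010011
-       00010000111
-------------------
        00010001100

Method 2 - Add two's complement:
Two's complement of 00010000111: invert → 11101111000, add 1 → 11101111001
  00100010011
+ 11101111001
-------------
 100010001100  (end carry out of the top bit = 1)
Discarding the end carry: 00010001100
Decimal check:
  00100010011 = 256 + 16 + 2 + 1 = 275
  00010000111 = 128 + 4 + 2 + 1 = 135
  275 - 135 = 140, and 00010001100 = 128 + 8 + 4 = 140 ✓



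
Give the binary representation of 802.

Using repeated division by 2:
802 ÷ 2 = 401 remainder 0
401 ÷ 2 = 200 remainder 1
200 ÷ 2 = 100 remainder 0
100 ÷ 2 = 50 remainder 0
50 ÷ 2 = 25 remainder 0
25 ÷ 2 = 12 remainder 1
12 ÷ 2 = 6 remainder 0
6 ÷ 2 = 3 remainder 0
3 ÷ 2 = 1 remainder 1
1 ÷ 2 = 0 remainder 1
Reading remainders bottom to top: 1100100010



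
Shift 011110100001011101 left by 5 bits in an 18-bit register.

Original: 011110100001011101 (decimal 125021)
Shift left by 5 positions
Append 5 zeros on the right and drop the 5 high bits that overflow the 18-bit width
Result: 010000101110100000 (decimal 68512)
Equivalent: 125021 << 5 = 125021 × 2^5 = 4000672, truncated to 18 bits = 68512



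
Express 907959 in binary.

Using repeated division by 2:
907959 ÷ 2 = 453979 remainder 1
453979 ÷ 2 = 226989 remainder 1
226989 ÷ 2 = 113494 remainder 1
113494 ÷ 2 = 56747 remainder 0
56747 ÷ 2 = 28373 remainder 1
28373 ÷ 2 = 14186 remainder 1
14186 ÷ 2 = 7093 remainder 0
7093 ÷ 2 = 3546 remainder 1
3546 ÷ 2 = 1773 remainder 0
1773 ÷ 2 = 886 remainder 1
886 ÷ 2 = 443 remainder 0
443 ÷ 2 = 221 remainder 1
221 ÷ 2 = 110 remainder 1
110 ÷ 2 = 55 remainder 0
55 ÷ 2 = 27 remainder 1
27 ÷ 2 = 13 remainder 1
13 ÷ 2 = 6 remainder 1
6 ÷ 2 = 3 remainder 0
3 ÷ 2 = 1 remainder 1
1 ÷ 2 = 0 remainder 1
Reading remainders bottom to top: 11011101101010110111



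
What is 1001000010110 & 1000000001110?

AND: 1 only when both bits are 1
  1001000010110
& 1000000001110
---------------
  1000000000110
Decimal: 4630 & 4110 = 4102



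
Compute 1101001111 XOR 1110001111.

XOR: 1 when bits differ
  1101001111
^ 1110001111
------------
  0011000000
Decimal: 847 ^ 911 = 192



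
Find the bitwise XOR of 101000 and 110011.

XOR: 1 when bits differ
  101000
^ 110011
--------
  011011
Decimal: 40 ^ 51 = 27



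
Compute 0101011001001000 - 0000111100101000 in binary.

Method 1 - Direct subtraction (column by column from the right: bit − bit − borrow-in; if negative, add 2 and borrow 1 from the next column):
borrow: 0001111001000000
        0101011001001000
-       0000111100101000
------------------------
        0100011100100000

Method 2 - Add two's complement:
Two's complement of 0000111100101000: invert → 1111000011010111, add 1 → 1111000011011000
  0101011001001000
+ 1111000011011000
------------------
 10100011100100000  (end carry out of the top bit = 1)
Discarding the end carry: 0100011100100000
Decimal check:
  0101011001001000 = 16384 + 4096 + 1024 + 512 + 64 + 8 = 22088
  0000111100101000 = 2048 + 1024 + 512 + 256 + 32 + 8 = 3880
  22088 - 3880 = 18208, and 0100011100100000 = 16384 + 1024 + 512 + 256 + 32 = 18208 ✓



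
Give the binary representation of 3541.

Using repeated division by 2:
3541 ÷ 2 = 1770 remainder 1
1770 ÷ 2 = 885 remainder 0
885 ÷ 2 = 442 remainder 1
442 ÷ 2 = 221 remainder 0
221 ÷ 2 = 110 remainder 1
110 ÷ 2 = 55 remainder 0
55 ÷ 2 = 27 remainder 1
27 ÷ 2 = 13 remainder 1
13 ÷ 2 = 6 remainder 1
6 ÷ 2 = 3 remainder 0
3 ÷ 2 = 1 remainder 1
1 ÷ 2 = 0 remainder 1
Reading remainders bottom to top: 110111010101



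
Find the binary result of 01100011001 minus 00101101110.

Method 1 - Direct subtraction (column by column from the right: bit − bit − borrow-in; if negative, add 2 and borrow 1 from the next column):
borrow: 01111011100
        01100011001
-       00101101110
-------------------
        00110101011

Method 2 - Add two's complement:
Two's complement of 00101101110: invert → 11010010001, add 1 → 11010010010
  01100011001
+ 11010010010
-------------
 100110101011  (end carry out of the top bit = 1)
Discarding the end carry: 00110101011
Decimal check:
  01100011001 = 512 + 256 + 16 + 8 + 1 = 793
  00101101110 = 256 + 64 + 32 + 8 + 4 + 2 = 366
  793 - 366 = 427, and 00110101011 = 256 + 128 + 32 + 8 + 2 + 1 = 427 ✓



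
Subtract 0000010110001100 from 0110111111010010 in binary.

Method 1 - Direct subtraction (column by column from the right: bit − bit − borrow-in; if negative, add 2 and borrow 1 from the next column):
borrow: 0000000000011000
        0110111111010010
-       0000010110001100
------------------------
        0110101001000110

Method 2 - Add two's complement:
Two's complement of 0000010110001100: invert → 1111101001110011, add 1 → 1111101001110100
  0110111111010010
+ 1111101001110100
------------------
 10110101001000110  (end carry out of the top bit = 1)
Discarding the end carry: 0110101001000110
Decimal check:
  0110111111010010 = 16384 + 8192 + 2048 + 1024 + 512 + 256 + 128 + 64 + 16 + 2 = 28626
  0000010110001100 = 1024 + 256 + 128 + 8 + 4 = 1420
  28626 - 1420 = 27206, and 0110101001000110 = 16384 + 8192 + 2048 + 512 + 64 + 4 + 2 = 27206 ✓



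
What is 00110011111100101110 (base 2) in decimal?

Sum of powers of 2 for each 1-bit:
2^1 + 2^2 + 2^3 + 2^5 + 2^8 + 2^9 + 2^10 + 2^11 + 2^12 + 2^13 + 2^16 + 2^17
= 2 + 4 + 8 + 32 + 256 + 512 + 1024 + 2048 + 4096 + 8192 + 65536 + 131072
= 212782



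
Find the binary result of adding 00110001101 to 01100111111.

Add column by column from the right: bit + bit + carry-in; write the sum mod 2, carry 1 when the sum is 2 or 3.
carry:  11001111110
        00110001101
+       01100111111
-------------------
       010011001100
(the carry out of the leftmost column, 0, becomes the leading bit)
Decimal check:
  00110001101 = 256 + 128 + 8 + 4 + 1 = 397
  01100111111 = 512 + 256 + 32 + 16 + 8 + 4 + 2 + 1 = 831
  397 + 831 = 1228, and 010011001100 = 1024 + 128 + 64 + 8 + 4 = 1228 ✓



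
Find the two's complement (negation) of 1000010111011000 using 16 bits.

Original (sign bit 1, negative): 1000010111011000
Step 1 - Invert all bits: 0111101000100111
Step 2 - Add 1: 0111101000101000
Verification: 1000010111011000 + 0111101000101000 = 10000000000000000; discarding the end carry (carry out of the top bit) leaves the 16-bit value 0000000000000000, as required for x + (-x)



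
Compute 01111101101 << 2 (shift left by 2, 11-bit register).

Original: 01111101101 (decimal 1005)
Shift left by 2 positions
Append 2 zeros on the right and drop the 2 high bits that overflow the 11-bit width
Result: 11110110100 (decimal 1972)
Equivalent: 1005 << 2 = 1005 × 2^2 = 4020, truncated to 11 bits = 1972



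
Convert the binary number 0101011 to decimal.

Sum of powers of 2 for each 1-bit:
2^0 + 2^1 + 2^3 + 2^5
= 1 + 2 + 8 + 32
= 43



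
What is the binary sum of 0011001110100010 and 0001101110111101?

Add column by column from the right: bit + bit + carry-in; write the sum mod 2, carry 1 when the sum is 2 or 3.
carry:  0110011101000000
        0011001110100010
+       0001101110111101
------------------------
       00100111101011111
(the carry out of the leftmost column, 0, becomes the leading bit)
Decimal check:
  0011001110100010 = 8192 + 4096 + 512 + 256 + 128 + 32 + 2 = 13218
  0001101110111101 = 4096 + 2048 + 512 + 256 + 128 + 32 + 16 + 8 + 4 + 1 = 7101
  13218 + 7101 = 20319, and 00100111101011111 = 16384 + 2048 + 1024 + 512 + 256 + 64 + 16 + 8 + 4 + 2 + 1 = 20319 ✓



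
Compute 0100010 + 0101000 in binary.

Add column by column from the right: bit + bit + carry-in; write the sum mod 2, carry 1 when the sum is 2 or 3.
carry:  1000000
        0100010
+       0101000
---------------
       01001010
(the carry out of the leftmost column, 0, becomes the leading bit)
Decimal check:
  0100010 = 32 + 2 = 34
  0101000 = 32 + 8 = 40
  34 + 40 = 74, and 01001010 = 64 + 8 + 2 = 74 ✓



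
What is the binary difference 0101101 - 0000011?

Method 1 - Direct subtraction (column by column from the right: bit − bit − borrow-in; if negative, add 2 and borrow 1 from the next column):
borrow: 0000100
        0101101
-       0000011
---------------
        0101010

Method 2 - Add two's complement:
Two's complement of 0000011: invert → 1111100, add 1 → 1111101
  0101101
+ 1111101
---------
 10101010  (end carry out of the top bit = 1)
Discarding the end carry: 0101010
Decimal check:
  0101101 = 32 + 8 + 4 + 1 = 45
  0000011 = 2 + 1 = 3
  45 - 3 = 42, and 0101010 = 32 + 8 + 2 = 42 ✓



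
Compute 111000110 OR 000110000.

OR: 1 when either bit is 1
  111000110
| 000110000
-----------
  111110110
Decimal: 454 | 48 = 502



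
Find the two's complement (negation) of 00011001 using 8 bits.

Original: 00011001
Step 1 - Invert all bits: 11100110
Step 2 - Add 1: 11100111
Verification: 00011001 + 11100111 = 100000000; discarding the end carry (carry out of the top bit) leaves the 8-bit value 00000000, as required for x + (-x)



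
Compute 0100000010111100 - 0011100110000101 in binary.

Method 1 - Direct subtraction (column by column from the right: bit − bit − borrow-in; if negative, add 2 and borrow 1 from the next column):
borrow: 0111111000001110
        0100000010111100
-       0011100110000101
------------------------
        0000011100110111

Method 2 - Add two's complement:
Two's complement of 0011100110000101: invert → 1100011001111010, add 1 → 1100011001111011
  0100000010111100
+ 1100011001111011
------------------
 10000011100110111  (end carry out of the top bit = 1)
Discarding the end carry: 0000011100110111
Decimal check:
  0100000010111100 = 16384 + 128 + 32 + 16 + 8 + 4 = 16572
  0011100110000101 = 8192 + 4096 + 2048 + 256 + 128 + 4 + 1 = 14725
  16572 - 14725 = 1847, and 0000011100110111 = 1024 + 512 + 256 + 32 + 16 + 4 + 2 + 1 = 1847 ✓



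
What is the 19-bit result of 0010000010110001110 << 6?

Original: 0010000010110001110 (decimal 66958)
Shift left by 6 positions
Append 6 zeros on the right and drop the 6 high bits that overflow the 19-bit width
Result: 0010110001110000000 (decimal 91008)
Equivalent: 66958 << 6 = 66958 × 2^6 = 4285312, truncated to 19 bits = 91008



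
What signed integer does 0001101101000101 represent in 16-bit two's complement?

Binary: 0001101101000101
Sign bit: 0 (non-negative)
Read directly as an unsigned value:
0001101101000101 = 4096 + 2048 + 512 + 256 + 64 + 4 + 1 = 6981
Value: 6981



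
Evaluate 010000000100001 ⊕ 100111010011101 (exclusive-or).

XOR: 1 when bits differ
  010000000100001
^ 100111010011101
-----------------
  110111010111100
Decimal: 8225 ^ 20125 = 28348



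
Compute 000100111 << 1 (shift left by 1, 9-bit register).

Original: 000100111 (decimal 39)
Shift left by 1 position
Append 1 zero on the right
Result: 001001110 (decimal 78)
Equivalent: 39 << 1 = 39 × 2^1 = 78



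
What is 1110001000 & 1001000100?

AND: 1 only when both bits are 1
  1110001000
& 1001000100
------------
  1000000000
Decimal: 904 & 580 = 512



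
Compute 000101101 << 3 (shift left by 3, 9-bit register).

Original: 000101101 (decimal 45)
Shift left by 3 positions
Append 3 zeros on the right
Result: 101101000 (decimal 360)
Equivalent: 45 << 3 = 45 × 2^3 = 360



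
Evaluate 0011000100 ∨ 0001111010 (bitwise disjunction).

OR: 1 when either bit is 1
  0011000100
| 0001111010
------------
  0011111110
Decimal: 196 | 122 = 254



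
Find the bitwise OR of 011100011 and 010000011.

OR: 1 when either bit is 1
  011100011
| 010000011
-----------
  011100011
Decimal: 227 | 131 = 227



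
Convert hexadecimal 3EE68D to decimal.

Expand by place value (powers of 16):
Digit values: E = 14, D = 13
3EE68D = 3 × 16^5 + 14 × 16^4 + 14 × 16^3 + 6 × 16^2 + 8 × 16^1 + 13 × 16^0
= 3 × 1048576 + 14 × 65536 + 14 × 4096 + 6 × 256 + 8 × 16 + 13 × 1
= 3145728 + 917504 + 57344 + 1536 + 128 + 13
= 4122253



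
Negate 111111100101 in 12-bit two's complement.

Original (sign bit 1, negative): 111111100101
Step 1 - Invert all bits: 000000011010
Step 2 - Add 1: 000000011011
Verification: 111111100101 + 000000011011 = 1000000000000; discarding the end carry (carry out of the top bit) leaves the 12-bit value 000000000000, as required for x + (-x)



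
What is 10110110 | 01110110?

OR: 1 when either bit is 1
  10110110
| 01110110
----------
  11110110
Decimal: 182 | 118 = 246



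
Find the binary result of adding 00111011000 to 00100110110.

Add column by column from the right: bit + bit + carry-in; write the sum mod 2, carry 1 when the sum is 2 or 3.
carry:  01111100000
        00111011000
+       00100110110
-------------------
       001100001110
(the carry out of the leftmost column, 0, becomes the leading bit)
Decimal check:
  00111011000 = 256 + 128 + 64 + 16 + 8 = 472
  00100110110 = 256 + 32 + 16 + 4 + 2 = 310
  472 + 310 = 782, and 001100001110 = 512 + 256 + 8 + 4 + 2 = 782 ✓



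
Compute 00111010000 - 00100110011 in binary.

Method 1 - Direct subtraction (column by column from the right: bit − bit − borrow-in; if negative, add 2 and borrow 1 from the next column):
borrow: 00001111110
        00111010000
-       00100110011
-------------------
        00010011101

Method 2 - Add two's complement:
Two's complement of 00100110011: invert → 11011001100, add 1 → 11011001101
  00111010000
+ 11011001101
-------------
 100010011101  (end carry out of the top bit = 1)
Discarding the end carry: 00010011101
Decimal check:
  00111010000 = 256 + 128 + 64 + 16 = 464
  00100110011 = 256 + 32 + 16 + 2 + 1 = 307
  464 - 307 = 157, and 00010011101 = 128 + 16 + 8 + 4 + 1 = 157 ✓



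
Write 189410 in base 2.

Using repeated division by 2:
189410 ÷ 2 = 94705 remainder 0
94705 ÷ 2 = 47352 remainder 1
47352 ÷ 2 = 23676 remainder 0
23676 ÷ 2 = 11838 remainder 0
11838 ÷ 2 = 5919 remainder 0
5919 ÷ 2 = 2959 remainder 1
2959 ÷ 2 = 1479 remainder 1
1479 ÷ 2 = 739 remainder 1
739 ÷ 2 = 369 remainder 1
369 ÷ 2 = 184 remainder 1
184 ÷ 2 = 92 remainder 0
92 ÷ 2 = 46 remainder 0
46 ÷ 2 = 23 remainder 0
23 ÷ 2 = 11 remainder 1
11 ÷ 2 = 5 remainder 1
5 ÷ 2 = 2 remainder 1
2 ÷ 2 = 1 remainder 0
1 ÷ 2 = 0 remainder 1
Reading remainders bottom to top: 101110001111100010



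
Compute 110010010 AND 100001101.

AND: 1 only when both bits are 1
  110010010
& 100001101
-----------
  100000000
Decimal: 402 & 269 = 256



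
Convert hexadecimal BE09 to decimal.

Expand by place value (powers of 16):
Digit values: B = 11, E = 14
BE09 = 11 × 16^3 + 14 × 16^2 + 0 × 16^1 + 9 × 16^0
= 11 × 4096 + 14 × 256 + 0 × 16 + 9 × 1
= 45056 + 3584 + 0 + 9
= 48649



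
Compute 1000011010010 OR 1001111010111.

OR: 1 when either bit is 1
  1000011010010
| 1001111010111
---------------
  1001111010111
Decimal: 4306 | 5079 = 5079



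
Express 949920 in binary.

Using repeated division by 2:
949920 ÷ 2 = 474960 remainder 0
474960 ÷ 2 = 237480 remainder 0
237480 ÷ 2 = 118740 remainder 0
118740 ÷ 2 = 59370 remainder 0
59370 ÷ 2 = 29685 remainder 0
29685 ÷ 2 = 14842 remainder 1
14842 ÷ 2 = 7421 remainder 0
7421 ÷ 2 = 3710 remainder 1
3710 ÷ 2 = 1855 remainder 0
1855 ÷ 2 = 927 remainder 1
927 ÷ 2 = 463 remainder 1
463 ÷ 2 = 231 remainder 1
231 ÷ 2 = 115 remainder 1
115 ÷ 2 = 57 remainder 1
57 ÷ 2 = 28 remainder 1
28 ÷ 2 = 14 remainder 0
14 ÷ 2 = 7 remainder 0
7 ÷ 2 = 3 remainder 1
3 ÷ 2 = 1 remainder 1
1 ÷ 2 = 0 remainder 1
Reading remainders bottom to top: 11100111111010100000



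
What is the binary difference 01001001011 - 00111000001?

Method 1 - Direct subtraction (column by column from the right: bit − bit − borrow-in; if negative, add 2 and borrow 1 from the next column):
borrow: 01100000000
        01001001011
-       00111000001
-------------------
        00010001010

Method 2 - Add two's complement:
Two's complement of 00111000001: invert → 11000111110, add 1 → 11000111111
  01001001011
+ 11000111111
-------------
 100010001010  (end carry out of the top bit = 1)
Discarding the end carry: 00010001010
Decimal check:
  01001001011 = 512 + 64 + 8 + 2 + 1 = 587
  00111000001 = 256 + 128 + 64 + 1 = 449
  587 - 449 = 138, and 00010001010 = 128 + 8 + 2 = 138 ✓



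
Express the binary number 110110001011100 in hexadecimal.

Group into 4-bit nibbles from right:
  0110 = 6
  1100 = C
  0101 = 5
  1100 = C
Result: 6C5C



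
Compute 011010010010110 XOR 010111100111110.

XOR: 1 when bits differ
  011010010010110
^ 010111100111110
-----------------
  001101110101000
Decimal: 13462 ^ 12094 = 7080



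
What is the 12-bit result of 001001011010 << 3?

Original: 001001011010 (decimal 602)
Shift left by 3 positions
Append 3 zeros on the right and drop the 3 high bits that overflow the 12-bit width
Result: 001011010000 (decimal 720)
Equivalent: 602 << 3 = 602 × 2^3 = 4816, truncated to 12 bits = 720



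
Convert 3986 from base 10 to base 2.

Using repeated division by 2:
3986 ÷ 2 = 1993 remainder 0
1993 ÷ 2 = 996 remainder 1
996 ÷ 2 = 498 remainder 0
498 ÷ 2 = 249 remainder 0
249 ÷ 2 = 124 remainder 1
124 ÷ 2 = 62 remainder 0
62 ÷ 2 = 31 remainder 0
31 ÷ 2 = 15 remainder 1
15 ÷ 2 = 7 remainder 1
7 ÷ 2 = 3 remainder 1
3 ÷ 2 = 1 remainder 1
1 ÷ 2 = 0 remainder 1
Reading remainders bottom to top: 111110010010



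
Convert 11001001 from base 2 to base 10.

Sum of powers of 2 for each 1-bit:
2^0 + 2^3 + 2^6 + 2^7
= 1 + 8 + 64 + 128
= 201



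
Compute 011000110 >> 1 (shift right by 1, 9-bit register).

Original: 011000110 (decimal 198)
Shift right by 1 position
Drop the 1 low bit; fill with zero on the left
Result: 001100011 (decimal 99)
Equivalent: 198 >> 1 = 198 ÷ 2^1 = 99



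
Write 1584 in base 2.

Using repeated division by 2:
1584 ÷ 2 = 792 remainder 0
792 ÷ 2 = 396 remainder 0
396 ÷ 2 = 198 remainder 0
198 ÷ 2 = 99 remainder 0
99 ÷ 2 = 49 remainder 1
49 ÷ 2 = 24 remainder 1
24 ÷ 2 = 12 remainder 0
12 ÷ 2 = 6 remainder 0
6 ÷ 2 = 3 remainder 0
3 ÷ 2 = 1 remainder 1
1 ÷ 2 = 0 remainder 1
Reading remainders bottom to top: 11000110000



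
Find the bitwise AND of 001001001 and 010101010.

AND: 1 only when both bits are 1
  001001001
& 010101010
-----------
  000001000
Decimal: 73 & 170 = 8



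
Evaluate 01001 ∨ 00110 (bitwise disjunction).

OR: 1 when either bit is 1
  01001
| 00110
-------
  01111
Decimal: 9 | 6 = 15



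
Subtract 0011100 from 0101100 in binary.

Method 1 - Direct subtraction (column by column from the right: bit − bit − borrow-in; if negative, add 2 and borrow 1 from the next column):
borrow: 0100000
        0101100
-       0011100
---------------
        0010000

Method 2 - Add two's complement:
Two's complement of 0011100: invert → 1100011, add 1 → 1100100
  0101100
+ 1100100
---------
 10010000  (end carry out of the top bit = 1)
Discarding the end carry: 0010000
Decimal check:
  0101100 = 32 + 8 + 4 = 44
  0011100 = 16 + 8 + 4 = 28
  44 - 28 = 16, and 0010000 = 16 ✓



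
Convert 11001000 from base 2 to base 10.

Sum of powers of 2 for each 1-bit:
2^3 + 2^6 + 2^7
= 8 + 64 + 128
= 200



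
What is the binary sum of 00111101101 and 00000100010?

Add column by column from the right: bit + bit + carry-in; write the sum mod 2, carry 1 when the sum is 2 or 3.
carry:  01111000000
        00111101101
+       00000100010
-------------------
       001000001111
(the carry out of the leftmost column, 0, becomes the leading bit)
Decimal check:
  00111101101 = 256 + 128 + 64 + 32 + 8 + 4 + 1 = 493
  00000100010 = 32 + 2 = 34
  493 + 34 = 527, and 001000001111 = 512 + 8 + 4 + 2 + 1 = 527 ✓



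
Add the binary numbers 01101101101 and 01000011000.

Add column by column from the right: bit + bit + carry-in; write the sum mod 2, carry 1 when the sum is 2 or 3.
carry:  10011110000
        01101101101
+       01000011000
-------------------
       010110000101
(the carry out of the leftmost column, 0, becomes the leading bit)
Decimal check:
  01101101101 = 512 + 256 + 64 + 32 + 8 + 4 + 1 = 877
  01000011000 = 512 + 16 + 8 = 536
  877 + 536 = 1413, and 010110000101 = 1024 + 256 + 128 + 4 + 1 = 1413 ✓



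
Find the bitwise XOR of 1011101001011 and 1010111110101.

XOR: 1 when bits differ
  1011101001011
^ 1010111110101
---------------
  0001010111110
Decimal: 5963 ^ 5621 = 702



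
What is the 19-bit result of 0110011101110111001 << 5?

Original: 0110011101110111001 (decimal 211897)
Shift left by 5 positions
Append 5 zeros on the right and drop the 5 high bits that overflow the 19-bit width
Result: 1110111011100100000 (decimal 489248)
Equivalent: 211897 << 5 = 211897 × 2^5 = 6780704, truncated to 19 bits = 489248



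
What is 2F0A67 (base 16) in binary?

Convert each hex digit to 4 bits:
  2 = 0010
  F = 1111
  0 = 0000
  A = 1010
  6 = 0110
  7 = 0111
Concatenate: 001011110000101001100111



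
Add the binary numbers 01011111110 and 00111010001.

Add column by column from the right: bit + bit + carry-in; write the sum mod 2, carry 1 when the sum is 2 or 3.
carry:  11111100000
        01011111110
+       00111010001
-------------------
       010011001111
(the carry out of the leftmost column, 0, becomes the leading bit)
Decimal check:
  01011111110 = 512 + 128 + 64 + 32 + 16 + 8 + 4 + 2 = 766
  00111010001 = 256 + 128 + 64 + 16 + 1 = 465
  766 + 465 = 1231, and 010011001111 = 1024 + 128 + 64 + 8 + 4 + 2 + 1 = 1231 ✓



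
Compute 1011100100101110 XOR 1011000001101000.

XOR: 1 when bits differ
  1011100100101110
^ 1011000001101000
------------------
  0000100101000110
Decimal: 47406 ^ 45160 = 2374



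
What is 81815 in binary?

Using repeated division by 2:
81815 ÷ 2 = 40907 remainder 1
40907 ÷ 2 = 20453 remainder 1
20453 ÷ 2 = 10226 remainder 1
10226 ÷ 2 = 5113 remainder 0
5113 ÷ 2 = 2556 remainder 1
2556 ÷ 2 = 1278 remainder 0
1278 ÷ 2 = 639 remainder 0
639 ÷ 2 = 319 remainder 1
319 ÷ 2 = 159 remainder 1
159 ÷ 2 = 79 remainder 1
79 ÷ 2 = 39 remainder 1
39 ÷ 2 = 19 remainder 1
19 ÷ 2 = 9 remainder 1
9 ÷ 2 = 4 remainder 1
4 ÷ 2 = 2 remainder 0
2 ÷ 2 = 1 remainder 0
1 ÷ 2 = 0 remainder 1
Reading remainders bottom to top: 10011111110010111

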